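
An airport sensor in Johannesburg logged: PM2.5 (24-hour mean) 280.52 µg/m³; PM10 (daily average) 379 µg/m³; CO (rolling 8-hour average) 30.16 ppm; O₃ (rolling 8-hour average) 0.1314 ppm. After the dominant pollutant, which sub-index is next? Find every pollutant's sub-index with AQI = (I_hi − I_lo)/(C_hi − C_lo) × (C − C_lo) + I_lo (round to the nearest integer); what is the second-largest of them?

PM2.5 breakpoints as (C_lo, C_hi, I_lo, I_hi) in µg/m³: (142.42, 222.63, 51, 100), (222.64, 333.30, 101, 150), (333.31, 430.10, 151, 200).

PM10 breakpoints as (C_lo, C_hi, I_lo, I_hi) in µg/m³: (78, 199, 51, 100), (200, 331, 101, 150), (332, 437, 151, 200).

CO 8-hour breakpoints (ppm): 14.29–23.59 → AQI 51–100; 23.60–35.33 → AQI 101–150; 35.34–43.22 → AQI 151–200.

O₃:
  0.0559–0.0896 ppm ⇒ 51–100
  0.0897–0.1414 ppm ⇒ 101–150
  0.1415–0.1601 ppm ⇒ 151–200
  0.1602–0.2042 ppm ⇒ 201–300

141

PM2.5: row 222.64–333.30 (AQI 101–150). (150−101)·(280.52−222.64)/(333.30−222.64) + 101 = 49·57.88/110.66 + 101 ≈ 126.63 → 127.
PM10: 379 ∈ [332, 437] ↔ index [151, 200].
151 + (379−332)·(200−151)/(437−332) = 151 + 47·49/105 ≈ 172.93, so AQI = 173.
CO: row 23.60–35.33 (AQI 101–150). (150−101)·(30.16−23.60)/(35.33−23.60) + 101 = 49·6.56/11.73 + 101 ≈ 128.40 → 128.
O₃: row 0.0897–0.1414 (AQI 101–150). (150−101)·(0.1314−0.0897)/(0.1414−0.0897) + 101 = 49·0.0417/0.0517 + 101 ≈ 140.52 → 141.
Sub-indices: PM2.5→127, PM10→173, CO→128, O₃→141. Ranked high→low: 173, 141, 128, 127. Second-highest sub-index = 141.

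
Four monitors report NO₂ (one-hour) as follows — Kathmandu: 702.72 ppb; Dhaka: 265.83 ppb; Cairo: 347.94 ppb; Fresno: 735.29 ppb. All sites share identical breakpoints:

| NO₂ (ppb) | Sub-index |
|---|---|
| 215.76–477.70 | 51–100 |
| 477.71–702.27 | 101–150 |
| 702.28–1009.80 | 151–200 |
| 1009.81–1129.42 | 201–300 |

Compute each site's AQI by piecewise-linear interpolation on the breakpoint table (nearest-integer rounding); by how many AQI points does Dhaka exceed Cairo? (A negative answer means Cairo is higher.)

-16

Kathmandu: 702.72 lies in 702.28–1009.80, so I_lo=151, I_hi=200, C_lo=702.28, C_hi=1009.80.
(200−151)/(1009.80−702.28) × (702.72−702.28) + 151 = 49/307.52 × 0.44 + 151 ≈ 151.07 → 151.
Dhaka: 265.83 lies in 215.76–477.70, so I_lo=51, I_hi=100, C_lo=215.76, C_hi=477.70.
(100−51)/(477.70−215.76) × (265.83−215.76) + 51 = 49/261.94 × 50.07 + 51 ≈ 60.37 → 60.
Cairo: 347.94 lies in 215.76–477.70, so I_lo=51, I_hi=100, C_lo=215.76, C_hi=477.70.
(100−51)/(477.70−215.76) × (347.94−215.76) + 51 = 49/261.94 × 132.18 + 51 ≈ 75.73 → 76.
Fresno: row 702.28–1009.80 (AQI 151–200). (200−151)·(735.29−702.28)/(1009.80−702.28) + 151 = 49·33.01/307.52 + 151 ≈ 156.26 → 156.
AQIs: Kathmandu=151, Dhaka=60, Cairo=76, Fresno=156. Dhaka (60) − Cairo (76) = -16.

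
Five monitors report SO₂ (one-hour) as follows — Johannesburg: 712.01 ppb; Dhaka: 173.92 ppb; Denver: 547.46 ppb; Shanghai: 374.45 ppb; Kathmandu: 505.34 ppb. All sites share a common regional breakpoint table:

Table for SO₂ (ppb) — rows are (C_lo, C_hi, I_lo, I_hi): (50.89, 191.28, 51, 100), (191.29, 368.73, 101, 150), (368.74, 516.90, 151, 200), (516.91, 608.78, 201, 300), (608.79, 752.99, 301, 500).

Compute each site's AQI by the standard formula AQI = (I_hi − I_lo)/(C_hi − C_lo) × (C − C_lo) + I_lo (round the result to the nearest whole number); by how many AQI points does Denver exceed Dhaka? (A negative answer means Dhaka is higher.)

140

Johannesburg: 712.01 ∈ [608.79, 752.99] ↔ index [301, 500].
301 + (712.01−608.79)·(500−301)/(752.99−608.79) = 301 + 103.22·199/144.20 ≈ 443.45, so AQI = 443.
Dhaka 173.92: bracket 50.89–191.28 → index 51–100; slope 49/140.39, offset 123.03.
AQI = 51 + 49/140.39·123.03 ≈ 93.94 ⇒ 94.
Denver 547.46: bracket 516.91–608.78 → index 201–300; slope 99/91.87, offset 30.55.
AQI = 201 + 99/91.87·30.55 ≈ 233.92 ⇒ 234.
Shanghai 374.45: bracket 368.74–516.90 → index 151–200; slope 49/148.16, offset 5.71.
AQI = 151 + 49/148.16·5.71 ≈ 152.89 ⇒ 153.
Kathmandu: row 368.74–516.90 (AQI 151–200). (200−151)·(505.34−368.74)/(516.90−368.74) + 151 = 49·136.60/148.16 + 151 ≈ 196.18 → 196.
AQIs: Johannesburg=443, Dhaka=94, Denver=234, Shanghai=153, Kathmandu=196. Denver (234) − Dhaka (94) = 140.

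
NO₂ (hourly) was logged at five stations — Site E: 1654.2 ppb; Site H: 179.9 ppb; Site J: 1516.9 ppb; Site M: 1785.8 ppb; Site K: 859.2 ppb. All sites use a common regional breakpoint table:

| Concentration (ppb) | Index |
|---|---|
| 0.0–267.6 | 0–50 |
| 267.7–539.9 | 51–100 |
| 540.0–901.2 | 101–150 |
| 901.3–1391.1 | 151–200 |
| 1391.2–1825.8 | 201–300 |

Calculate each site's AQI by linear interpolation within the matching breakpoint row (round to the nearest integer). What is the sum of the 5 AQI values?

960

Site E: 1654.2 lies in 1391.2–1825.8, so I_lo=201, I_hi=300, C_lo=1391.2, C_hi=1825.8.
(300−201)/(1825.8−1391.2) × (1654.2−1391.2) + 201 = 99/434.6 × 263.0 + 201 ≈ 260.91 → 261.
Site H: row 0.0–267.6 (AQI 0–50). (50−0)·(179.9−0.0)/(267.6−0.0) + 0 = 50·179.9/267.6 + 0 ≈ 33.61 → 34.
Site J 1516.9: bracket 1391.2–1825.8 → index 201–300; slope 99/434.6, offset 125.7.
AQI = 201 + 99/434.6·125.7 ≈ 229.63 ⇒ 230.
Site M: 1785.8 lies in 1391.2–1825.8, so I_lo=201, I_hi=300, C_lo=1391.2, C_hi=1825.8.
(300−201)/(1825.8−1391.2) × (1785.8−1391.2) + 201 = 99/434.6 × 394.6 + 201 ≈ 290.89 → 291.
Site K 859.2: bracket 540.0–901.2 → index 101–150; slope 49/361.2, offset 319.2.
AQI = 101 + 49/361.2·319.2 ≈ 144.30 ⇒ 144.
AQIs: Site E=261, Site H=34, Site J=230, Site M=291, Site K=144. Sum = 261 + 34 + 230 + 291 + 144 = 960.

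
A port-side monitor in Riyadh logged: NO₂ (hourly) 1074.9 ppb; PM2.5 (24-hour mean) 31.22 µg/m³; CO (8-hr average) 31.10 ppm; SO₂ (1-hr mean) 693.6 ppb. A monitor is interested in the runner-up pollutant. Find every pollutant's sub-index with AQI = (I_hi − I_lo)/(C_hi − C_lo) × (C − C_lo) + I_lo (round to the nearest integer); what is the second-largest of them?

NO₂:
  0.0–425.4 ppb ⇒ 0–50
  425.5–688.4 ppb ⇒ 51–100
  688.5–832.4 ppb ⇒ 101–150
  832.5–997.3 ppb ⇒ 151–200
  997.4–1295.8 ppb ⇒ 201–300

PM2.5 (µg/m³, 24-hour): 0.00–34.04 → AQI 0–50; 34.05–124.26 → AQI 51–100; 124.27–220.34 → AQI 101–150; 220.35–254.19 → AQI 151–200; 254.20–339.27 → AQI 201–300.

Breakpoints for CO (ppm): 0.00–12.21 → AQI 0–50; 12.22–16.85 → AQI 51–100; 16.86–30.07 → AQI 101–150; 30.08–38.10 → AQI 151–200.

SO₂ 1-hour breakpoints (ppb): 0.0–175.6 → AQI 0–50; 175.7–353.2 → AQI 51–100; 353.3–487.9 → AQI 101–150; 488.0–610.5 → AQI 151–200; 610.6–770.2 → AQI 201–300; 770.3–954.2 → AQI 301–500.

227

NO₂: 1074.9 ∈ [997.4, 1295.8] ↔ index [201, 300].
201 + (1074.9−997.4)·(300−201)/(1295.8−997.4) = 201 + 77.5·99/298.4 ≈ 226.71, so AQI = 227.
PM2.5 31.22: bracket 0.00–34.04 → index 0–50; slope 50/34.04, offset 31.22.
AQI = 0 + 50/34.04·31.22 ≈ 45.86 ⇒ 46.
CO 31.10: bracket 30.08–38.10 → index 151–200; slope 49/8.02, offset 1.02.
AQI = 151 + 49/8.02·1.02 ≈ 157.23 ⇒ 157.
SO₂: row 610.6–770.2 (AQI 201–300). (300−201)·(693.6−610.6)/(770.2−610.6) + 201 = 99·83.0/159.6 + 201 ≈ 252.48 → 252.
Sub-indices: NO₂→227, PM2.5→46, CO→157, SO₂→252. Ranked high→low: 252, 227, 157, 46. Second-highest sub-index = 227.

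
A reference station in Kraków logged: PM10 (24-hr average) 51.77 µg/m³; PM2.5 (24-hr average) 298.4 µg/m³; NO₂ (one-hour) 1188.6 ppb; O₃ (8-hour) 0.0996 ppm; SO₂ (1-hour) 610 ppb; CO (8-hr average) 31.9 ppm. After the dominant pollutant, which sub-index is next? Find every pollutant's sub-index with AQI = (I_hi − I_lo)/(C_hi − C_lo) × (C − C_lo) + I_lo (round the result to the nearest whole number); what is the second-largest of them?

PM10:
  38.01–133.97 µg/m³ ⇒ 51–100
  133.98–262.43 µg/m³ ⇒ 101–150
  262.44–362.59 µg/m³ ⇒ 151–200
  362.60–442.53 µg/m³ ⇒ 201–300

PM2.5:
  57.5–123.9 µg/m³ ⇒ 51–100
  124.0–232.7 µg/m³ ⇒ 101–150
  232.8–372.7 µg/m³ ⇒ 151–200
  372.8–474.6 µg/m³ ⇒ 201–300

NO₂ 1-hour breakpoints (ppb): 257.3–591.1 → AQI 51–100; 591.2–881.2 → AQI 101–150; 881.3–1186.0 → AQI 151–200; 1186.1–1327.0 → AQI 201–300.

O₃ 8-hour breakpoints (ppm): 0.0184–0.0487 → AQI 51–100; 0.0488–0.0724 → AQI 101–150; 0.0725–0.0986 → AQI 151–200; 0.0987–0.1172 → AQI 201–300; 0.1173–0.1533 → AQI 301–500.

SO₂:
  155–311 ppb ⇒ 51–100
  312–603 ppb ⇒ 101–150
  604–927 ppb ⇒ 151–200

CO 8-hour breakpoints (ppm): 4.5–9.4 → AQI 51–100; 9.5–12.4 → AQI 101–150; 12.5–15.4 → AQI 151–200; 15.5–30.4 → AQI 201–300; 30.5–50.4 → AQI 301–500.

PM10: 51.77 lies in 38.01–133.97, so I_lo=51, I_hi=100, C_lo=38.01, C_hi=133.97.
(100−51)/(133.97−38.01) × (51.77−38.01) + 51 = 49/95.96 × 13.76 + 51 ≈ 58.03 → 58.
PM2.5: row 232.8–372.7 (AQI 151–200). (200−151)·(298.4−232.8)/(372.7−232.8) + 151 = 49·65.6/139.9 + 151 ≈ 173.98 → 174.
NO₂: 1188.6 lies in 1186.1–1327.0, so I_lo=201, I_hi=300, C_lo=1186.1, C_hi=1327.0.
(300−201)/(1327.0−1186.1) × (1188.6−1186.1) + 201 = 99/140.9 × 2.5 + 201 ≈ 202.76 → 203.
O₃: row 0.0987–0.1172 (AQI 201–300). (300−201)·(0.0996−0.0987)/(0.1172−0.0987) + 201 = 99·0.0009/0.0185 + 201 ≈ 205.82 → 206.
SO₂: row 604–927 (AQI 151–200). (200−151)·(610−604)/(927−604) + 151 = 49·6/323 + 151 ≈ 151.91 → 152.
CO: 31.9 ∈ [30.5, 50.4] ↔ index [301, 500].
301 + (31.9−30.5)·(500−301)/(50.4−30.5) = 301 + 1.4·199/19.9 ≈ 315.00, so AQI = 315.
Sub-indices: PM10→58, PM2.5→174, NO₂→203, O₃→206, SO₂→152, CO→315. Ranked high→low: 315, 206, 203, 174, 152, 58. Second-highest sub-index = 206.

206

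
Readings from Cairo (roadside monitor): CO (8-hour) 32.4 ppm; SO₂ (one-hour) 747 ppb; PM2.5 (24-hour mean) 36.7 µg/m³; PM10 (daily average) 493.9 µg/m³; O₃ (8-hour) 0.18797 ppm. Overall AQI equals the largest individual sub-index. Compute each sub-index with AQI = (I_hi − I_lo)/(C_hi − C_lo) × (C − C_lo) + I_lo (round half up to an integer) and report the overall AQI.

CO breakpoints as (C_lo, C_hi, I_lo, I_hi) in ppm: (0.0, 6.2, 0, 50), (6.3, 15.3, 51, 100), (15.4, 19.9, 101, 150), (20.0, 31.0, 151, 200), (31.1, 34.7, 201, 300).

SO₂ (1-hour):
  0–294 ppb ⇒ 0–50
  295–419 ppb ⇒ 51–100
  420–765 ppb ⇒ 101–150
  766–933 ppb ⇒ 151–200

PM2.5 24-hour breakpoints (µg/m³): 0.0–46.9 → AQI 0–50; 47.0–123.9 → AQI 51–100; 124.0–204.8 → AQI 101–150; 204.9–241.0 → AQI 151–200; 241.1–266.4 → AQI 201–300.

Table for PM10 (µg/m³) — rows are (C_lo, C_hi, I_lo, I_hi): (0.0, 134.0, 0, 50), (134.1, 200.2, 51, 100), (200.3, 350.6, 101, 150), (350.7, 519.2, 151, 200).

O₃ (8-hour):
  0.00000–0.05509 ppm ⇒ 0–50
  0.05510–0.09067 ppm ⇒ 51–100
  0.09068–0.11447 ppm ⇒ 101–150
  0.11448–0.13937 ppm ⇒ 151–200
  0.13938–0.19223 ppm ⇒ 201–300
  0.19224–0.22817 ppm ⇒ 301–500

CO: 32.4 ∈ [31.1, 34.7] ↔ index [201, 300].
201 + (32.4−31.1)·(300−201)/(34.7−31.1) = 201 + 1.3·99/3.6 ≈ 236.75, so AQI = 237.
SO₂: 747 lies in 420–765, so I_lo=101, I_hi=150, C_lo=420, C_hi=765.
(150−101)/(765−420) × (747−420) + 101 = 49/345 × 327 + 101 ≈ 147.44 → 147.
PM2.5: 36.7 lies in 0.0–46.9, so I_lo=0, I_hi=50, C_lo=0.0, C_hi=46.9.
(50−0)/(46.9−0.0) × (36.7−0.0) + 0 = 50/46.9 × 36.7 + 0 ≈ 39.13 → 39.
PM10: 493.9 lies in 350.7–519.2, so I_lo=151, I_hi=200, C_lo=350.7, C_hi=519.2.
(200−151)/(519.2−350.7) × (493.9−350.7) + 151 = 49/168.5 × 143.2 + 151 ≈ 192.64 → 193.
O₃: 0.18797 lies in 0.13938–0.19223, so I_lo=201, I_hi=300, C_lo=0.13938, C_hi=0.19223.
(300−201)/(0.19223−0.13938) × (0.18797−0.13938) + 201 = 99/0.05285 × 0.04859 + 201 ≈ 292.02 → 292.
Sub-indices: CO→237, SO₂→147, PM2.5→39, PM10→193, O₃→292. Overall AQI = max = 292; dominant pollutant is O₃.

292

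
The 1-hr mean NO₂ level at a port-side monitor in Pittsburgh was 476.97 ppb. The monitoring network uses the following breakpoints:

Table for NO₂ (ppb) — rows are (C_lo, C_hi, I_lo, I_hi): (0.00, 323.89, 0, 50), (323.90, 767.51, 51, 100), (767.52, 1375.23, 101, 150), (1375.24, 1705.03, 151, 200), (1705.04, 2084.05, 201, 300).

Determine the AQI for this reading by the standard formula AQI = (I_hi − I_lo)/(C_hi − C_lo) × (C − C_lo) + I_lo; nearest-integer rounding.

NO₂: 476.97 lies in 323.90–767.51, so I_lo=51, I_hi=100, C_lo=323.90, C_hi=767.51.
(100−51)/(767.51−323.90) × (476.97−323.90) + 51 = 49/443.61 × 153.07 + 51 ≈ 67.91 → 68.

68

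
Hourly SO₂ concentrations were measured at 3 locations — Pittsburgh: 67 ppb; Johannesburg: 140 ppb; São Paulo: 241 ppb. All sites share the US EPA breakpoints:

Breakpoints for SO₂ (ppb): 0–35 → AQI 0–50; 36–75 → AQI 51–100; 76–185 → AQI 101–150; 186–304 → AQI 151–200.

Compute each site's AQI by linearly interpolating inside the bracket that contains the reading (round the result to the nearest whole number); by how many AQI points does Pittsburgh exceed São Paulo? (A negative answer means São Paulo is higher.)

Pittsburgh 67: bracket 36–75 → index 51–100; slope 49/39, offset 31.
AQI = 51 + 49/39·31 ≈ 89.95 ⇒ 90.
Johannesburg: row 76–185 (AQI 101–150). (150−101)·(140−76)/(185−76) + 101 = 49·64/109 + 101 ≈ 129.77 → 130.
São Paulo: row 186–304 (AQI 151–200). (200−151)·(241−186)/(304−186) + 151 = 49·55/118 + 151 ≈ 173.84 → 174.
AQIs: Pittsburgh=90, Johannesburg=130, São Paulo=174. Pittsburgh (90) − São Paulo (174) = -84.

-84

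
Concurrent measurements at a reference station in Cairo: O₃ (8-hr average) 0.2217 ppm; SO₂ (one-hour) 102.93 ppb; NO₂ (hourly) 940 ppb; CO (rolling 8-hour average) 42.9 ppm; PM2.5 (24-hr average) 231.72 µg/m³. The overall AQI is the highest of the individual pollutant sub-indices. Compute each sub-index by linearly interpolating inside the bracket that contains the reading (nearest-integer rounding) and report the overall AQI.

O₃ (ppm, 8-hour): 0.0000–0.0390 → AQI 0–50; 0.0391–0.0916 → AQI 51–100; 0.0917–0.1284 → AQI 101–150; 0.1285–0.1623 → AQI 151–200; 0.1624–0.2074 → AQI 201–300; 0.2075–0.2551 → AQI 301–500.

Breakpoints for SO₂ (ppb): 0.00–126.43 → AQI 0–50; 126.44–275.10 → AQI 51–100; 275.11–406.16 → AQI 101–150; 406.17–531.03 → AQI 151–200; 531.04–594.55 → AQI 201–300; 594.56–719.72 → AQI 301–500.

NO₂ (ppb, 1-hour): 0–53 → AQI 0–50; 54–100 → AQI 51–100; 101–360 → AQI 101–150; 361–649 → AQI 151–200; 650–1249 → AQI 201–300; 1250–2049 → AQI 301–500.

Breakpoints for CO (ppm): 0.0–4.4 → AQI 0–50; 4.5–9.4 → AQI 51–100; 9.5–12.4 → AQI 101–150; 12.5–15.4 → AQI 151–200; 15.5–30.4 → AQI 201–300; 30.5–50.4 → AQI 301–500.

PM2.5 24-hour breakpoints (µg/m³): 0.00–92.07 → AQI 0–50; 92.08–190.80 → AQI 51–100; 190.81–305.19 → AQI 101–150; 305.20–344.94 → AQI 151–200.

425

O₃: row 0.2075–0.2551 (AQI 301–500). (500−301)·(0.2217−0.2075)/(0.2551−0.2075) + 301 = 199·0.0142/0.0476 + 301 ≈ 360.37 → 360.
SO₂: 102.93 lies in 0.00–126.43, so I_lo=0, I_hi=50, C_lo=0.00, C_hi=126.43.
(50−0)/(126.43−0.00) × (102.93−0.00) + 0 = 50/126.43 × 102.93 + 0 ≈ 40.71 → 41.
NO₂: 940 lies in 650–1249, so I_lo=201, I_hi=300, C_lo=650, C_hi=1249.
(300−201)/(1249−650) × (940−650) + 201 = 99/599 × 290 + 201 ≈ 248.93 → 249.
CO: 42.9 lies in 30.5–50.4, so I_lo=301, I_hi=500, C_lo=30.5, C_hi=50.4.
(500−301)/(50.4−30.5) × (42.9−30.5) + 301 = 199/19.9 × 12.4 + 301 ≈ 425.00 → 425.
PM2.5: 231.72 ∈ [190.81, 305.19] ↔ index [101, 150].
101 + (231.72−190.81)·(150−101)/(305.19−190.81) = 101 + 40.91·49/114.38 ≈ 118.53, so AQI = 119.
Sub-indices: O₃→360, SO₂→41, NO₂→249, CO→425, PM2.5→119. Overall AQI = max = 425; dominant pollutant is CO.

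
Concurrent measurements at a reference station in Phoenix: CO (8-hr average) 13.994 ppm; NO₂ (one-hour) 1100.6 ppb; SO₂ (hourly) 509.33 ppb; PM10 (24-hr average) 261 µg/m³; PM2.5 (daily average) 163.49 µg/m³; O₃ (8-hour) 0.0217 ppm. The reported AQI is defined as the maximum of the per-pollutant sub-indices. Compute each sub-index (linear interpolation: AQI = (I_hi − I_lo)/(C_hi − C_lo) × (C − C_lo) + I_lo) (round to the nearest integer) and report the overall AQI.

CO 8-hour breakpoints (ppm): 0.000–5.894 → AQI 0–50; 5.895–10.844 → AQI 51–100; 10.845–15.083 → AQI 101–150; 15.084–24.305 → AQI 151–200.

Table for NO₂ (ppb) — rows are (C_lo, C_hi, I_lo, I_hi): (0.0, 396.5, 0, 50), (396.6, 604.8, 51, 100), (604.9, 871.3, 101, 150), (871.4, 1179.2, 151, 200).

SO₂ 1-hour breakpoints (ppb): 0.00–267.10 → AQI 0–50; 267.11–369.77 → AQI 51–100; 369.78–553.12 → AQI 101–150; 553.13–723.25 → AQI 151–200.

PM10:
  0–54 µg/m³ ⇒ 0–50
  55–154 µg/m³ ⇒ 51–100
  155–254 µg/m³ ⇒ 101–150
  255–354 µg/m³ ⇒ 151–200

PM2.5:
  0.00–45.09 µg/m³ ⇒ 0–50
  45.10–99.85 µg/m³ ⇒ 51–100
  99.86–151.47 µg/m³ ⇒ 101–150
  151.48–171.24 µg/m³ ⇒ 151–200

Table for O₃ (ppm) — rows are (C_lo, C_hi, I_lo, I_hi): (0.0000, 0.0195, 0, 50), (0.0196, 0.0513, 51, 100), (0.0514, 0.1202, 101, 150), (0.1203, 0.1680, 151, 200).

CO: 13.994 lies in 10.845–15.083, so I_lo=101, I_hi=150, C_lo=10.845, C_hi=15.083.
(150−101)/(15.083−10.845) × (13.994−10.845) + 101 = 49/4.238 × 3.149 + 101 ≈ 137.41 → 137.
NO₂: 1100.6 lies in 871.4–1179.2, so I_lo=151, I_hi=200, C_lo=871.4, C_hi=1179.2.
(200−151)/(1179.2−871.4) × (1100.6−871.4) + 151 = 49/307.8 × 229.2 + 151 ≈ 187.49 → 187.
SO₂: row 369.78–553.12 (AQI 101–150). (150−101)·(509.33−369.78)/(553.12−369.78) + 101 = 49·139.55/183.34 + 101 ≈ 138.30 → 138.
PM10 261: bracket 255–354 → index 151–200; slope 49/99, offset 6.
AQI = 151 + 49/99·6 ≈ 153.97 ⇒ 154.
PM2.5 163.49: bracket 151.48–171.24 → index 151–200; slope 49/19.76, offset 12.01.
AQI = 151 + 49/19.76·12.01 ≈ 180.78 ⇒ 181.
O₃: 0.0217 ∈ [0.0196, 0.0513] ↔ index [51, 100].
51 + (0.0217−0.0196)·(100−51)/(0.0513−0.0196) = 51 + 0.0021·49/0.0317 ≈ 54.25, so AQI = 54.
Sub-indices: CO→137, NO₂→187, SO₂→138, PM10→154, PM2.5→181, O₃→54. Overall AQI = max = 187; dominant pollutant is NO₂.
AQI 187: Unhealthy.

187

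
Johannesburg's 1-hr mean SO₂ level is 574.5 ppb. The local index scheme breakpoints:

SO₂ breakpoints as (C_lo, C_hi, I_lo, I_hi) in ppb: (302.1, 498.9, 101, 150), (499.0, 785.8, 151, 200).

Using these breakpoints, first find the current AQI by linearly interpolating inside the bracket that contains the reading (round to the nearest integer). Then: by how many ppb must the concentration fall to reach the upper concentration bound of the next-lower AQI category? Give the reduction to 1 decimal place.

75.6

SO₂: 574.5 lies in 499.0–785.8, so I_lo=151, I_hi=200, C_lo=499.0, C_hi=785.8.
(200−151)/(785.8−499.0) × (574.5−499.0) + 151 = 49/286.8 × 75.5 + 151 ≈ 163.90 → 164.
Current AQI 164 is in the Unhealthy range (151–200). The next-lower category tops out at AQI 150, whose upper concentration bound is 498.9 ppb.
Reduction needed = 574.5 − 498.9 = 75.6 ppb.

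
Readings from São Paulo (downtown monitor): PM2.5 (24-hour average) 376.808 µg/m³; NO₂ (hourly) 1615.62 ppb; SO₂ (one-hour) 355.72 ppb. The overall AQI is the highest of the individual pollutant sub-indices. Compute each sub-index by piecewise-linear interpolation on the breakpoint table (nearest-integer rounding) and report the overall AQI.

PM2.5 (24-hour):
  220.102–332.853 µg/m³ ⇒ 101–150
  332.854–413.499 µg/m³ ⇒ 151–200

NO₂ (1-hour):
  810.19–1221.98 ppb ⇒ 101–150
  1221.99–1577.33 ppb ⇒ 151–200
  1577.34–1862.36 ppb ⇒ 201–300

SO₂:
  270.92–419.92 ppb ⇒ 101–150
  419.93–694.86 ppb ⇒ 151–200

PM2.5: 376.808 lies in 332.854–413.499, so I_lo=151, I_hi=200, C_lo=332.854, C_hi=413.499.
(200−151)/(413.499−332.854) × (376.808−332.854) + 151 = 49/80.645 × 43.954 + 151 ≈ 177.71 → 178.
NO₂: 1615.62 ∈ [1577.34, 1862.36] ↔ index [201, 300].
201 + (1615.62−1577.34)·(300−201)/(1862.36−1577.34) = 201 + 38.28·99/285.02 ≈ 214.30, so AQI = 214.
SO₂ 355.72: bracket 270.92–419.92 → index 101–150; slope 49/149.00, offset 84.80.
AQI = 101 + 49/149.00·84.80 ≈ 128.89 ⇒ 129.
Sub-indices: PM2.5→178, NO₂→214, SO₂→129. Overall AQI = max = 214; dominant pollutant is NO₂.

214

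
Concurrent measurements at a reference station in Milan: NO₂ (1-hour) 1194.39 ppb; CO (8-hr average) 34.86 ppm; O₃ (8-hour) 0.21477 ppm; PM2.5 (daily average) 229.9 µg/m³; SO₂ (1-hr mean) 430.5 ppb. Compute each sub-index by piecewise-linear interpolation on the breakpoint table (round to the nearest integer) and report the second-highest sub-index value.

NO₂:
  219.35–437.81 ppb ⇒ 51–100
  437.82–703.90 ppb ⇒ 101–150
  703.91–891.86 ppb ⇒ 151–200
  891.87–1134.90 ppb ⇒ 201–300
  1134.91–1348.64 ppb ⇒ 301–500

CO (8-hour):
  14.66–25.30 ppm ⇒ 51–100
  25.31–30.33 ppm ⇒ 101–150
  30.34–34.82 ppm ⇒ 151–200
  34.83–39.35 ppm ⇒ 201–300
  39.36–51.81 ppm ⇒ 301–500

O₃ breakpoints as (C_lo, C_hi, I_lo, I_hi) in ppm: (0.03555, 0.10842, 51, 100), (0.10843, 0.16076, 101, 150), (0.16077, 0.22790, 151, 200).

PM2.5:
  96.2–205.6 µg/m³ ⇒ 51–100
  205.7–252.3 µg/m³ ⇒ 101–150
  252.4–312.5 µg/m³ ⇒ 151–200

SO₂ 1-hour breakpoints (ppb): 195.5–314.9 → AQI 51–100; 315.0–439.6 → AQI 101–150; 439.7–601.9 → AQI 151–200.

202

NO₂: row 1134.91–1348.64 (AQI 301–500). (500−301)·(1194.39−1134.91)/(1348.64−1134.91) + 301 = 199·59.48/213.73 + 301 ≈ 356.38 → 356.
CO: row 34.83–39.35 (AQI 201–300). (300−201)·(34.86−34.83)/(39.35−34.83) + 201 = 99·0.03/4.52 + 201 ≈ 201.66 → 202.
O₃: 0.21477 lies in 0.16077–0.22790, so I_lo=151, I_hi=200, C_lo=0.16077, C_hi=0.22790.
(200−151)/(0.22790−0.16077) × (0.21477−0.16077) + 151 = 49/0.06713 × 0.05400 + 151 ≈ 190.42 → 190.
PM2.5: row 205.7–252.3 (AQI 101–150). (150−101)·(229.9−205.7)/(252.3−205.7) + 101 = 49·24.2/46.6 + 101 ≈ 126.45 → 126.
SO₂ 430.5: bracket 315.0–439.6 → index 101–150; slope 49/124.6, offset 115.5.
AQI = 101 + 49/124.6·115.5 ≈ 146.42 ⇒ 146.
Sub-indices: NO₂→356, CO→202, O₃→190, PM2.5→126, SO₂→146. Ranked high→low: 356, 202, 190, 146, 126. Second-highest sub-index = 202.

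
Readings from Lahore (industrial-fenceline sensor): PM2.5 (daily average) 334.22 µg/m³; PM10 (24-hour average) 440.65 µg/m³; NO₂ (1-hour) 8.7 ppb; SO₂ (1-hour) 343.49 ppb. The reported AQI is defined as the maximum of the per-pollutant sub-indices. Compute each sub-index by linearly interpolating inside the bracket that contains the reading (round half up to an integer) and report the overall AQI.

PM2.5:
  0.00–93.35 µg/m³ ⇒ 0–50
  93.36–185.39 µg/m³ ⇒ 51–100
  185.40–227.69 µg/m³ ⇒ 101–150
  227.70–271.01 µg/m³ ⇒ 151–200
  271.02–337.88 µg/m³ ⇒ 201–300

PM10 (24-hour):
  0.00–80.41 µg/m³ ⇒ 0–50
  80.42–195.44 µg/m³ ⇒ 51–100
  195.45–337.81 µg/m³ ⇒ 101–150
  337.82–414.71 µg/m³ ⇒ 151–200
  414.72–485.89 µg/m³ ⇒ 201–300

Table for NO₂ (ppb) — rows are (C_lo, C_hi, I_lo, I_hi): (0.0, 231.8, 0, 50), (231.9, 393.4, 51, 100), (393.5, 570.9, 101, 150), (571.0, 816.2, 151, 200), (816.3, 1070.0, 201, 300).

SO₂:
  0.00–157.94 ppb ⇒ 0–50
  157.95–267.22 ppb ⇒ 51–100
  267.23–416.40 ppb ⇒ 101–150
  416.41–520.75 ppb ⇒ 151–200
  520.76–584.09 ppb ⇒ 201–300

PM2.5: 334.22 lies in 271.02–337.88, so I_lo=201, I_hi=300, C_lo=271.02, C_hi=337.88.
(300−201)/(337.88−271.02) × (334.22−271.02) + 201 = 99/66.86 × 63.20 + 201 ≈ 294.58 → 295.
PM10: 440.65 lies in 414.72–485.89, so I_lo=201, I_hi=300, C_lo=414.72, C_hi=485.89.
(300−201)/(485.89−414.72) × (440.65−414.72) + 201 = 99/71.17 × 25.93 + 201 ≈ 237.07 → 237.
NO₂ 8.7: bracket 0.0–231.8 → index 0–50; slope 50/231.8, offset 8.7.
AQI = 0 + 50/231.8·8.7 ≈ 1.88 ⇒ 2.
SO₂: row 267.23–416.40 (AQI 101–150). (150−101)·(343.49−267.23)/(416.40−267.23) + 101 = 49·76.26/149.17 + 101 ≈ 126.05 → 126.
Sub-indices: PM2.5→295, PM10→237, NO₂→2, SO₂→126. Overall AQI = max = 295; dominant pollutant is PM2.5.

295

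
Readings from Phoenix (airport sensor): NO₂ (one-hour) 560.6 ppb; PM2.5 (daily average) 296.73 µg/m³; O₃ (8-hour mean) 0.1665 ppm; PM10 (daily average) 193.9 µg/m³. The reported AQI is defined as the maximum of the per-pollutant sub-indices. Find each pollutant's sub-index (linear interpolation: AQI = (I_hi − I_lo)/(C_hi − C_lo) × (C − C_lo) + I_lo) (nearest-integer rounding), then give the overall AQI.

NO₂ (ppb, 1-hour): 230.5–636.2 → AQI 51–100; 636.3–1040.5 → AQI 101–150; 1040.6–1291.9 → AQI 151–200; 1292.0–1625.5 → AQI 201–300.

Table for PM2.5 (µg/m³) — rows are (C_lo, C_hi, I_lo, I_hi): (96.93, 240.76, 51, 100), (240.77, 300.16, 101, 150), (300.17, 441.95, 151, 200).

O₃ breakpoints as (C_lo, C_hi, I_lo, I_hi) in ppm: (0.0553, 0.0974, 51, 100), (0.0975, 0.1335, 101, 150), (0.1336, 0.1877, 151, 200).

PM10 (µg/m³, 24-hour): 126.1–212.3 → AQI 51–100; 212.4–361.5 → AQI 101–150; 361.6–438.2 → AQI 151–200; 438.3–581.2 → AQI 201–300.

NO₂: 560.6 lies in 230.5–636.2, so I_lo=51, I_hi=100, C_lo=230.5, C_hi=636.2.
(100−51)/(636.2−230.5) × (560.6−230.5) + 51 = 49/405.7 × 330.1 + 51 ≈ 90.87 → 91.
PM2.5: row 240.77–300.16 (AQI 101–150). (150−101)·(296.73−240.77)/(300.16−240.77) + 101 = 49·55.96/59.39 + 101 ≈ 147.17 → 147.
O₃: 0.1665 lies in 0.1336–0.1877, so I_lo=151, I_hi=200, C_lo=0.1336, C_hi=0.1877.
(200−151)/(0.1877−0.1336) × (0.1665−0.1336) + 151 = 49/0.0541 × 0.0329 + 151 ≈ 180.80 → 181.
PM10: 193.9 lies in 126.1–212.3, so I_lo=51, I_hi=100, C_lo=126.1, C_hi=212.3.
(100−51)/(212.3−126.1) × (193.9−126.1) + 51 = 49/86.2 × 67.8 + 51 ≈ 89.54 → 90.
Sub-indices: NO₂→91, PM2.5→147, O₃→181, PM10→90. Overall AQI = max = 181; dominant pollutant is O₃.

181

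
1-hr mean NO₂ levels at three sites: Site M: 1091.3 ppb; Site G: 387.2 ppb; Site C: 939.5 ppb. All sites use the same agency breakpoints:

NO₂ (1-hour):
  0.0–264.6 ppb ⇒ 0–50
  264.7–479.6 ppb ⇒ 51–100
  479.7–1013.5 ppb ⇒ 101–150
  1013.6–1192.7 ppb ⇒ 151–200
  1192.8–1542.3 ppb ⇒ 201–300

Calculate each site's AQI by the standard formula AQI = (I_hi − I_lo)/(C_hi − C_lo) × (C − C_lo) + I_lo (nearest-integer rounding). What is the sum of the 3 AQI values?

394

Site M 1091.3: bracket 1013.6–1192.7 → index 151–200; slope 49/179.1, offset 77.7.
AQI = 151 + 49/179.1·77.7 ≈ 172.26 ⇒ 172.
Site G: 387.2 ∈ [264.7, 479.6] ↔ index [51, 100].
51 + (387.2−264.7)·(100−51)/(479.6−264.7) = 51 + 122.5·49/214.9 ≈ 78.93, so AQI = 79.
Site C 939.5: bracket 479.7–1013.5 → index 101–150; slope 49/533.8, offset 459.8.
AQI = 101 + 49/533.8·459.8 ≈ 143.21 ⇒ 143.
AQIs: Site M=172, Site G=79, Site C=143. Sum = 172 + 79 + 143 = 394.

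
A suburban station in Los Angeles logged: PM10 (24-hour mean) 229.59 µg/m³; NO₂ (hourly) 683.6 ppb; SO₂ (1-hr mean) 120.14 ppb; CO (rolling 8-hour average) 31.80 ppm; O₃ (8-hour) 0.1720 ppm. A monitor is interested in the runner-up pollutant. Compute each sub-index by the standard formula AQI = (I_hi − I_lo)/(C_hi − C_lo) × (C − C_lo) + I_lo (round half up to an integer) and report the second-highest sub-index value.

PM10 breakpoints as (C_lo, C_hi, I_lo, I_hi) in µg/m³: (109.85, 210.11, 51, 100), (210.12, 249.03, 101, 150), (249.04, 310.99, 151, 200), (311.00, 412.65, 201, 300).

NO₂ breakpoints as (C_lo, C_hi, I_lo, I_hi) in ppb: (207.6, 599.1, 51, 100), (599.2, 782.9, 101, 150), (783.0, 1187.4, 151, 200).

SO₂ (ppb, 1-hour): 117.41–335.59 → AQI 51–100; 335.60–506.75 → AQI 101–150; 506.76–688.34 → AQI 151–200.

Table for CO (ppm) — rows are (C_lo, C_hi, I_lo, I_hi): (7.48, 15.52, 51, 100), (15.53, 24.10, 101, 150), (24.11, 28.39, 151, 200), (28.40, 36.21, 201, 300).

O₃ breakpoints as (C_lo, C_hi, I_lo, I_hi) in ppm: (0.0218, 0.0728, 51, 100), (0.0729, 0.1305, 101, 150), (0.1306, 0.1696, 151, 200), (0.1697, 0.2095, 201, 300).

PM10: 229.59 lies in 210.12–249.03, so I_lo=101, I_hi=150, C_lo=210.12, C_hi=249.03.
(150−101)/(249.03−210.12) × (229.59−210.12) + 101 = 49/38.91 × 19.47 + 101 ≈ 125.52 → 126.
NO₂ 683.6: bracket 599.2–782.9 → index 101–150; slope 49/183.7, offset 84.4.
AQI = 101 + 49/183.7·84.4 ≈ 123.51 ⇒ 124.
SO₂: 120.14 lies in 117.41–335.59, so I_lo=51, I_hi=100, C_lo=117.41, C_hi=335.59.
(100−51)/(335.59−117.41) × (120.14−117.41) + 51 = 49/218.18 × 2.73 + 51 ≈ 51.61 → 52.
CO: row 28.40–36.21 (AQI 201–300). (300−201)·(31.80−28.40)/(36.21−28.40) + 201 = 99·3.40/7.81 + 201 ≈ 244.10 → 244.
O₃: 0.1720 lies in 0.1697–0.2095, so I_lo=201, I_hi=300, C_lo=0.1697, C_hi=0.2095.
(300−201)/(0.2095−0.1697) × (0.1720−0.1697) + 201 = 99/0.0398 × 0.0023 + 201 ≈ 206.72 → 207.
Sub-indices: PM10→126, NO₂→124, SO₂→52, CO→244, O₃→207. Ranked high→low: 244, 207, 126, 124, 52. Second-highest sub-index = 207.

207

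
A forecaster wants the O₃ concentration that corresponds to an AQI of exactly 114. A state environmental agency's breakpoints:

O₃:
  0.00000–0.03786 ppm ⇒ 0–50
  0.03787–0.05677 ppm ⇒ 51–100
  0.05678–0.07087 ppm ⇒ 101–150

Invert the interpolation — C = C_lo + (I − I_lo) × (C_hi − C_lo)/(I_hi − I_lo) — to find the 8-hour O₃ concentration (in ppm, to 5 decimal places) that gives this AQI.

AQI 114 lies in the 101–150 band, which corresponds to 0.05678–0.07087 ppm.
C = 0.05678 + (114−101)×(0.07087−0.05678)/(150−101) = 0.05678 + 13×0.01409/49 ≈ 0.0605182 ppm → 0.06052 ppm to 5 dp.

0.06052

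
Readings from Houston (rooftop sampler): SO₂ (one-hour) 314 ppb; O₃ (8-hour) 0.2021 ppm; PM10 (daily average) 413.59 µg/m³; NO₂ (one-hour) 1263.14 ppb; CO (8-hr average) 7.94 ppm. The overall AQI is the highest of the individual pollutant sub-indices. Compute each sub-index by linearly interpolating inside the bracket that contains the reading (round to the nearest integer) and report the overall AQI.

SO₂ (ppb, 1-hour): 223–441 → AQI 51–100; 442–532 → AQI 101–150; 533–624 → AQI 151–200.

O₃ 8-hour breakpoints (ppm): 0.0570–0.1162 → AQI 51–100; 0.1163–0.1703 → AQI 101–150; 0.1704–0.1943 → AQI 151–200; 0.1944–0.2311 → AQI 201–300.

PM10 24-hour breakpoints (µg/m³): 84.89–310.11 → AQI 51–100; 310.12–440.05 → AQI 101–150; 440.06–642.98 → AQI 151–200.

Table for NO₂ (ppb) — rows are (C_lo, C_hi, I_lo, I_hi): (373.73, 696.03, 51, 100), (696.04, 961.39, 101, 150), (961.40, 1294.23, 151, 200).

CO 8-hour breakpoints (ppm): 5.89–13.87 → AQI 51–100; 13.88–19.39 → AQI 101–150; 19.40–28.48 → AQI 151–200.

222

SO₂: 314 lies in 223–441, so I_lo=51, I_hi=100, C_lo=223, C_hi=441.
(100−51)/(441−223) × (314−223) + 51 = 49/218 × 91 + 51 ≈ 71.45 → 71.
O₃: 0.2021 lies in 0.1944–0.2311, so I_lo=201, I_hi=300, C_lo=0.1944, C_hi=0.2311.
(300−201)/(0.2311−0.1944) × (0.2021−0.1944) + 201 = 99/0.0367 × 0.0077 + 201 ≈ 221.77 → 222.
PM10: 413.59 lies in 310.12–440.05, so I_lo=101, I_hi=150, C_lo=310.12, C_hi=440.05.
(150−101)/(440.05−310.12) × (413.59−310.12) + 101 = 49/129.93 × 103.47 + 101 ≈ 140.02 → 140.
NO₂: 1263.14 lies in 961.40–1294.23, so I_lo=151, I_hi=200, C_lo=961.40, C_hi=1294.23.
(200−151)/(1294.23−961.40) × (1263.14−961.40) + 151 = 49/332.83 × 301.74 + 151 ≈ 195.42 → 195.
CO 7.94: bracket 5.89–13.87 → index 51–100; slope 49/7.98, offset 2.05.
AQI = 51 + 49/7.98·2.05 ≈ 63.59 ⇒ 64.
Sub-indices: SO₂→71, O₃→222, PM10→140, NO₂→195, CO→64. Overall AQI = max = 222; dominant pollutant is O₃.
AQI 222: Very Unhealthy.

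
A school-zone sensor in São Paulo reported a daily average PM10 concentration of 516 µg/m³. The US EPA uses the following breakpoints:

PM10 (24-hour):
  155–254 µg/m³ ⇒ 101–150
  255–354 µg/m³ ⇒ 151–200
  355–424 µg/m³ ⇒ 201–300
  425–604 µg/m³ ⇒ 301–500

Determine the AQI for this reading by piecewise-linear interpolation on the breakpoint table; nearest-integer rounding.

PM10: 516 ∈ [425, 604] ↔ index [301, 500].
301 + (516−425)·(500−301)/(604−425) = 301 + 91·199/179 ≈ 402.17, so AQI = 402.
AQI 402 falls in the Hazardous category.

402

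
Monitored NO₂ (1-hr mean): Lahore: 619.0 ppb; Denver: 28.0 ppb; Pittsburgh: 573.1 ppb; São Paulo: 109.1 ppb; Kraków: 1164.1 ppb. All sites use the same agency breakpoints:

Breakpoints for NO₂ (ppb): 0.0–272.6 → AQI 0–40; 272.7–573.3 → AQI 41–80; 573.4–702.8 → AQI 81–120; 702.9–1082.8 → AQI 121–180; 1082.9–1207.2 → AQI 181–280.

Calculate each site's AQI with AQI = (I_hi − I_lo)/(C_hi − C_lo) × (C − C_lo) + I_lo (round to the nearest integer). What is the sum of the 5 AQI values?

441

Lahore: 619.0 ∈ [573.4, 702.8] ↔ index [81, 120].
81 + (619.0−573.4)·(120−81)/(702.8−573.4) = 81 + 45.6·39/129.4 ≈ 94.74, so AQI = 95.
Denver 28.0: bracket 0.0–272.6 → index 0–40; slope 40/272.6, offset 28.0.
AQI = 0 + 40/272.6·28.0 ≈ 4.11 ⇒ 4.
Pittsburgh 573.1: bracket 272.7–573.3 → index 41–80; slope 39/300.6, offset 300.4.
AQI = 41 + 39/300.6·300.4 ≈ 79.97 ⇒ 80.
São Paulo 109.1: bracket 0.0–272.6 → index 0–40; slope 40/272.6, offset 109.1.
AQI = 0 + 40/272.6·109.1 ≈ 16.01 ⇒ 16.
Kraków 1164.1: bracket 1082.9–1207.2 → index 181–280; slope 99/124.3, offset 81.2.
AQI = 181 + 99/124.3·81.2 ≈ 245.67 ⇒ 246.
AQIs: Lahore=95, Denver=4, Pittsburgh=80, São Paulo=16, Kraków=246. Sum = 95 + 4 + 80 + 16 + 246 = 441.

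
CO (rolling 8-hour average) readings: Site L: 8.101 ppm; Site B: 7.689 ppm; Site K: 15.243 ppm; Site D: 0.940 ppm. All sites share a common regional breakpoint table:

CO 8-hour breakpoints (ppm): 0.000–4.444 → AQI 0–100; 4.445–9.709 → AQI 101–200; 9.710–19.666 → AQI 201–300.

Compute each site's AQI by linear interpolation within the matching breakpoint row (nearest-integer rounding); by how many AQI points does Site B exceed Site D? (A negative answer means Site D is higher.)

Site L 8.101: bracket 4.445–9.709 → index 101–200; slope 99/5.264, offset 3.656.
AQI = 101 + 99/5.264·3.656 ≈ 169.76 ⇒ 170.
Site B: row 4.445–9.709 (AQI 101–200). (200−101)·(7.689−4.445)/(9.709−4.445) + 101 = 99·3.244/5.264 + 101 ≈ 162.01 → 162.
Site K: 15.243 lies in 9.710–19.666, so I_lo=201, I_hi=300, C_lo=9.710, C_hi=19.666.
(300−201)/(19.666−9.710) × (15.243−9.710) + 201 = 99/9.956 × 5.533 + 201 ≈ 256.02 → 256.
Site D: row 0.000–4.444 (AQI 0–100). (100−0)·(0.940−0.000)/(4.444−0.000) + 0 = 100·0.940/4.444 + 0 ≈ 21.15 → 21.
AQIs: Site L=170, Site B=162, Site K=256, Site D=21. Site B (162) − Site D (21) = 141.

141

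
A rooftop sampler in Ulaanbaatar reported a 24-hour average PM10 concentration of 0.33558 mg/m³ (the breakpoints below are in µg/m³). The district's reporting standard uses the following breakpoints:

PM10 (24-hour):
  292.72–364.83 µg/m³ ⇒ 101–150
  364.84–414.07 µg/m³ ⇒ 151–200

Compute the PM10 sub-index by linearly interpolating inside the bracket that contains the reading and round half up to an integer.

Convert: 0.33558 mg/m³ = 335.58 µg/m³.
PM10 335.58: bracket 292.72–364.83 → index 101–150; slope 49/72.11, offset 42.86.
AQI = 101 + 49/72.11·42.86 ≈ 130.12 ⇒ 130.

130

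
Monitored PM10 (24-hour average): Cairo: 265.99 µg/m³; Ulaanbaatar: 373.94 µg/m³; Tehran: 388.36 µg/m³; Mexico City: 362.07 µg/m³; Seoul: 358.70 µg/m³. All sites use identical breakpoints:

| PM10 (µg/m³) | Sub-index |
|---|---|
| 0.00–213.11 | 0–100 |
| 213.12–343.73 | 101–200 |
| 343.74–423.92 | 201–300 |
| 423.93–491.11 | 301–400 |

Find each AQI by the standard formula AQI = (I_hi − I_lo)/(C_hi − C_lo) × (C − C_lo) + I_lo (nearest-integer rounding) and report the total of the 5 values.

Cairo 265.99: bracket 213.12–343.73 → index 101–200; slope 99/130.61, offset 52.87.
AQI = 101 + 99/130.61·52.87 ≈ 141.07 ⇒ 141.
Ulaanbaatar: row 343.74–423.92 (AQI 201–300). (300−201)·(373.94−343.74)/(423.92−343.74) + 201 = 99·30.20/80.18 + 201 ≈ 238.29 → 238.
Tehran: row 343.74–423.92 (AQI 201–300). (300−201)·(388.36−343.74)/(423.92−343.74) + 201 = 99·44.62/80.18 + 201 ≈ 256.09 → 256.
Mexico City: 362.07 lies in 343.74–423.92, so I_lo=201, I_hi=300, C_lo=343.74, C_hi=423.92.
(300−201)/(423.92−343.74) × (362.07−343.74) + 201 = 99/80.18 × 18.33 + 201 ≈ 223.63 → 224.
Seoul: 358.70 lies in 343.74–423.92, so I_lo=201, I_hi=300, C_lo=343.74, C_hi=423.92.
(300−201)/(423.92−343.74) × (358.70−343.74) + 201 = 99/80.18 × 14.96 + 201 ≈ 219.47 → 219.
AQIs: Cairo=141, Ulaanbaatar=238, Tehran=256, Mexico City=224, Seoul=219. Sum = 141 + 238 + 256 + 224 + 219 = 1078.

1078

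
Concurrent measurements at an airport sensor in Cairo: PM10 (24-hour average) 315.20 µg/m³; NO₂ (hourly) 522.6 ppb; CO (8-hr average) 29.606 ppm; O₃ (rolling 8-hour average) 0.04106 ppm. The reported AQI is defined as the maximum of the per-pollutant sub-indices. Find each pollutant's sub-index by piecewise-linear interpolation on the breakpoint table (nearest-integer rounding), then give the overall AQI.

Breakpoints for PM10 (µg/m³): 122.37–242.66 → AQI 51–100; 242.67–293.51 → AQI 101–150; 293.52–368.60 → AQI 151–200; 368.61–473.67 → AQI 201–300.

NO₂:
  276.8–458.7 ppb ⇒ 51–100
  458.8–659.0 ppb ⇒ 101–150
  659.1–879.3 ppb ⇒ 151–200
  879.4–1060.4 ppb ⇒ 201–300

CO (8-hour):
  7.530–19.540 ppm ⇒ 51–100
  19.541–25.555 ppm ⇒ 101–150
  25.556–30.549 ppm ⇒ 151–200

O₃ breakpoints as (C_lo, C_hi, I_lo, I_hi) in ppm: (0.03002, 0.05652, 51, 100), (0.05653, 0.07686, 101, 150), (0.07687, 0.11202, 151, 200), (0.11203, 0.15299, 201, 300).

191

PM10: 315.20 lies in 293.52–368.60, so I_lo=151, I_hi=200, C_lo=293.52, C_hi=368.60.
(200−151)/(368.60−293.52) × (315.20−293.52) + 151 = 49/75.08 × 21.68 + 151 ≈ 165.15 → 165.
NO₂ 522.6: bracket 458.8–659.0 → index 101–150; slope 49/200.2, offset 63.8.
AQI = 101 + 49/200.2·63.8 ≈ 116.62 ⇒ 117.
CO: 29.606 lies in 25.556–30.549, so I_lo=151, I_hi=200, C_lo=25.556, C_hi=30.549.
(200−151)/(30.549−25.556) × (29.606−25.556) + 151 = 49/4.993 × 4.050 + 151 ≈ 190.75 → 191.
O₃: row 0.03002–0.05652 (AQI 51–100). (100−51)·(0.04106−0.03002)/(0.05652−0.03002) + 51 = 49·0.01104/0.02650 + 51 ≈ 71.41 → 71.
Sub-indices: PM10→165, NO₂→117, CO→191, O₃→71. Overall AQI = max = 191; dominant pollutant is CO.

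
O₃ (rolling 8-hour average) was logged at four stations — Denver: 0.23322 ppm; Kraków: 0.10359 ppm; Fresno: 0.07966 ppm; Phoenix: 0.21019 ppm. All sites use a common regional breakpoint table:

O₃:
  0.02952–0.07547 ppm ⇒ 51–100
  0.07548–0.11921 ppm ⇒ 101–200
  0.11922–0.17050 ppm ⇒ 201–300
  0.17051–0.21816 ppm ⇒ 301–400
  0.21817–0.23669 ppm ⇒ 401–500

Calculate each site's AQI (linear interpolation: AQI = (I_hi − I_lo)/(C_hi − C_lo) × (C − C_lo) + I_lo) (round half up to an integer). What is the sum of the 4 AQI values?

Denver: row 0.21817–0.23669 (AQI 401–500). (500−401)·(0.23322−0.21817)/(0.23669−0.21817) + 401 = 99·0.01505/0.01852 + 401 ≈ 481.45 → 481.
Kraków: 0.10359 ∈ [0.07548, 0.11921] ↔ index [101, 200].
101 + (0.10359−0.07548)·(200−101)/(0.11921−0.07548) = 101 + 0.02811·99/0.04373 ≈ 164.64, so AQI = 165.
Fresno: 0.07966 lies in 0.07548–0.11921, so I_lo=101, I_hi=200, C_lo=0.07548, C_hi=0.11921.
(200−101)/(0.11921−0.07548) × (0.07966−0.07548) + 101 = 99/0.04373 × 0.00418 + 101 ≈ 110.46 → 110.
Phoenix 0.21019: bracket 0.17051–0.21816 → index 301–400; slope 99/0.04765, offset 0.03968.
AQI = 301 + 99/0.04765·0.03968 ≈ 383.44 ⇒ 383.
AQIs: Denver=481, Kraków=165, Fresno=110, Phoenix=383. Sum = 481 + 165 + 110 + 383 = 1139.

1139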